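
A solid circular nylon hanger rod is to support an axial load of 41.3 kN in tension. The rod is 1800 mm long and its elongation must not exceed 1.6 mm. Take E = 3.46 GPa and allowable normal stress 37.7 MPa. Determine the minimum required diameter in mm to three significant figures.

Required area A ≥ P/σ_allow = 41300/37.7 = 1095 mm².
For a solid circular section, d ≥ √(4A/π) = 37.35 mm.
Elongation limit: A ≥ PL/(Eδ_allow) = 41300·1800/(3460·1.6) = 13430 mm² ⇒ d ≥ 130.8 mm.
The elongation limit governs.

131 mm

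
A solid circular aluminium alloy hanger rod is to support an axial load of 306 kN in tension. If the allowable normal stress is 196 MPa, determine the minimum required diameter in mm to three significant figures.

44.6 mm

Required area A ≥ P/σ_allow = 306000/196 = 1561 mm².
For a solid circular section, d ≥ √(4A/π) = 44.58 mm.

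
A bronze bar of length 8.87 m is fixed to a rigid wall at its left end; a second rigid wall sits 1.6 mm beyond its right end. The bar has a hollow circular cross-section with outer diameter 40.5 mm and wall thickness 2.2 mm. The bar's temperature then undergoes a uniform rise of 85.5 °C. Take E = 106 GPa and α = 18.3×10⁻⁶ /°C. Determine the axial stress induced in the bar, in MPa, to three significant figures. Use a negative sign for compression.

Free thermal expansion αLΔT = 18.3e-6 · 8870 · 85.5 = 13.88 mm.
The walls engage after the gap closes; constrained expansion = 13.88 − 1.6 = 12.28 mm.
The walls impose strain ε = −(12.28)/8870 = -1.3843e-03; σ = Eε = 106000 · -1.3843e-03 = -146.7 MPa.

-147 MPa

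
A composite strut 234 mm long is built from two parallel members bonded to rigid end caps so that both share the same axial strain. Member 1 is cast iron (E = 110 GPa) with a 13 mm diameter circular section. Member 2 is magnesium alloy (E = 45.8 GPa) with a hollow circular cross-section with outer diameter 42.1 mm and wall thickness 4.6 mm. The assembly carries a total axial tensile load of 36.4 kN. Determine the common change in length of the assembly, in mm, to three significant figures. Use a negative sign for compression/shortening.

0.216 mm

A_1 = 132.7 mm².
A_2 = 541.9 mm².
Equal strain + equilibrium ⇒ each member carries load in proportion to AE: A₁E₁ = 14600000 N, A₂E₂ = 24820000 N, ΣAE = 39420000 N.
δ = PL/ΣAE = 36400·234/39420000 = 0.2161 mm.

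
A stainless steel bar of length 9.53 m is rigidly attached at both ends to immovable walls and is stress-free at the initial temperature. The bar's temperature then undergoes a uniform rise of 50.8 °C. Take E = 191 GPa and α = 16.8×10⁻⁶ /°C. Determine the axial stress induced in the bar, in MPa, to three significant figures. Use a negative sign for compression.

-163 MPa

Free thermal expansion αLΔT = 16.8e-6 · 9530 · 50.8 = 8.133 mm.
The walls impose strain ε = −(8.133)/9530 = -8.5344e-04; σ = Eε = 191000 · -8.5344e-04 = -163 MPa.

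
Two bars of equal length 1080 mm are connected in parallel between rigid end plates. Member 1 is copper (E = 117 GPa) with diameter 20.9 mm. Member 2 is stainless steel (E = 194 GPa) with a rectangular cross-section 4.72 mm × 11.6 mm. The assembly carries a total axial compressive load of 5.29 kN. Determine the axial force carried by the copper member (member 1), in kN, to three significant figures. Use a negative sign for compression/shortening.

-4.18 kN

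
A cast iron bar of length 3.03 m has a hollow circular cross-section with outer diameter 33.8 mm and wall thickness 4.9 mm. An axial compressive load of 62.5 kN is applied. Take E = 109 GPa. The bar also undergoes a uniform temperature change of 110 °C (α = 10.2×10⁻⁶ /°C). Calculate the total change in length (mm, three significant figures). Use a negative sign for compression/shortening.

-0.506 mm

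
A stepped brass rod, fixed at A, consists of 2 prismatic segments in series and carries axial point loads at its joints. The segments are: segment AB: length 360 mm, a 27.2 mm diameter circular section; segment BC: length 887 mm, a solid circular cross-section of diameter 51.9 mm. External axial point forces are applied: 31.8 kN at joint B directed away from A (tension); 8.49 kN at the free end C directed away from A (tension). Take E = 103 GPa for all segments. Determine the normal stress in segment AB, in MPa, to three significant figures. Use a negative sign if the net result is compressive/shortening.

Internal axial forces (sectioning from the free end, tension +): N_BC = 8.49 kN, N_AB = 40.29 kN.
A_AB = 581.1 mm².
σ_AB = N_AB/A_AB = 40290/581.1 = 69.34 MPa.

69.3 MPa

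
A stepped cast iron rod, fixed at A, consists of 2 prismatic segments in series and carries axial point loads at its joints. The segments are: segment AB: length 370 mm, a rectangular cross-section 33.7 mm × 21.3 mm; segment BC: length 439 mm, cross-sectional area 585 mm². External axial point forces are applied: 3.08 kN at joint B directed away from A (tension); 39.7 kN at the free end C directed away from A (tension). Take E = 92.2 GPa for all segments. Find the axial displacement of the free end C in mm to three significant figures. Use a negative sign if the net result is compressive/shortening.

Internal axial forces (sectioning from the free end, tension +): N_BC = 39.7 kN, N_AB = 42.78 kN.
A_AB = 717.8 mm².
δ_AB = 42780·370/(717.8·92200) = 0.2392 mm
δ_BC = 39700·439/(585·92200) = 0.3231 mm
δ = Σδ_i = 0.5623 mm.

0.562 mm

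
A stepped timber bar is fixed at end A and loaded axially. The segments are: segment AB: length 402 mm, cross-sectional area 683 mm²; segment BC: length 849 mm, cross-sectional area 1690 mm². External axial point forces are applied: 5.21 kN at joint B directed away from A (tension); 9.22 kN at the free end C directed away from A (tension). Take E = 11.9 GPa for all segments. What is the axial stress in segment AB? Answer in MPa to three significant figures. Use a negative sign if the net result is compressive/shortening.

Internal axial forces (sectioning from the free end, tension +): N_BC = 9.22 kN, N_AB = 14.43 kN.
σ_AB = N_AB/A_AB = 14430/683 = 21.13 MPa.

21.1 MPa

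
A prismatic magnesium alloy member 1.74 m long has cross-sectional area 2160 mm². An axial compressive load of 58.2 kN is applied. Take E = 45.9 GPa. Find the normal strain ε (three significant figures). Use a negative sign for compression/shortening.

-5.87e-04

σ = N/A = -26.94 MPa; ε = σ/E = -26.94/45900 = -5.870e-04.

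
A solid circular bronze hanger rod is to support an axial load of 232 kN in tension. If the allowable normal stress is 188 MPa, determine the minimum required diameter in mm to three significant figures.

Required area A ≥ P/σ_allow = 232000/188 = 1234 mm².
For a solid circular section, d ≥ √(4A/π) = 39.64 mm.

39.6 mm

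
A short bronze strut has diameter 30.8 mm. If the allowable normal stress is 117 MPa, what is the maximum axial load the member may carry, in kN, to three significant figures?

A = 745.1 mm².
P_max = σ_allow · A = 117 · 745.1 = 87170 N = 87.17 kN.

87.2 kN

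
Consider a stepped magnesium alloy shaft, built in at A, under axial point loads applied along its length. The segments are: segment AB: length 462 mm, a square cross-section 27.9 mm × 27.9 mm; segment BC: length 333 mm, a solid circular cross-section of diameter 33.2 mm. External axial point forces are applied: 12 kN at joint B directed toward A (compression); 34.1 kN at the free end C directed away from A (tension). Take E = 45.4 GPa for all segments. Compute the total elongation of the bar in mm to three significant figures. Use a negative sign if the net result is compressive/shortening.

Internal axial forces (sectioning from the free end, tension +): N_BC = 34.1 kN, N_AB = 22.1 kN.
A_AB = 778.4 mm².
A_BC = 865.7 mm².
δ_AB = 22100·462/(778.4·45400) = 0.2889 mm
δ_BC = 34100·333/(865.7·45400) = 0.2889 mm
δ = Σδ_i = 0.5778 mm.

0.578 mm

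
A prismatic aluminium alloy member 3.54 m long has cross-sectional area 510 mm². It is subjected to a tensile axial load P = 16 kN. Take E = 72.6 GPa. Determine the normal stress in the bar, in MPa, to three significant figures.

σ = N/A = 16000/510 = 31.37 MPa.

31.4 MPa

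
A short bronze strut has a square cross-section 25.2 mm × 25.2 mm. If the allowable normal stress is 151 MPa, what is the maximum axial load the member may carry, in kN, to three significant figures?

A = 635 mm².
P_max = σ_allow · A = 151 · 635 = 95890 N = 95.89 kN.

95.9 kN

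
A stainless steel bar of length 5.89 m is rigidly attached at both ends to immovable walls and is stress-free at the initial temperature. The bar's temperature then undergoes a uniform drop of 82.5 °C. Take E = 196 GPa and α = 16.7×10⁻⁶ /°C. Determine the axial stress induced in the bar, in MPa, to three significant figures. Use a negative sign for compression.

Free thermal expansion αLΔT = 16.7e-6 · 5890 · -82.5 = -8.115 mm.
The walls impose strain ε = −(-8.115)/5890 = 1.3777e-03; σ = Eε = 196000 · 1.3777e-03 = 270 MPa.

270 MPa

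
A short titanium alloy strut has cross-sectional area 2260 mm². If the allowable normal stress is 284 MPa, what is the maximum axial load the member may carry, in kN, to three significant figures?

P_max = σ_allow · A = 284 · 2260 = 641800 N = 641.8 kN.

642 kN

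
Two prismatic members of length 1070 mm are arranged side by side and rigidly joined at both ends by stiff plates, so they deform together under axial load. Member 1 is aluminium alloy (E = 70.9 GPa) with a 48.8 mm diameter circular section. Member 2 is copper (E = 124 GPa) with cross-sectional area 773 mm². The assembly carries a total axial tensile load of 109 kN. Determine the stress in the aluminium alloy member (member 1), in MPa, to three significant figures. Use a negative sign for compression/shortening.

33.8 MPa

A_1 = 1870 mm².
Equal strain + equilibrium ⇒ each member carries load in proportion to AE: A₁E₁ = 132600000 N, A₂E₂ = 95850000 N, ΣAE = 228500000 N.
σ₁ = P·E₁/ΣAE = 109000·70900/228500000 = 33.83 MPa.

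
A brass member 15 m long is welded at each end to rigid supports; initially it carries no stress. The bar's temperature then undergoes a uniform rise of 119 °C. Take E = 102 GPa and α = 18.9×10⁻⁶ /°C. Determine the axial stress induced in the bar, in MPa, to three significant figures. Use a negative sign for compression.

-229 MPa

Free thermal expansion αLΔT = 18.9e-6 · 15000 · 119 = 33.74 mm.
The walls impose strain ε = −(33.74)/15000 = -2.2491e-03; σ = Eε = 102000 · -2.2491e-03 = -229.4 MPa.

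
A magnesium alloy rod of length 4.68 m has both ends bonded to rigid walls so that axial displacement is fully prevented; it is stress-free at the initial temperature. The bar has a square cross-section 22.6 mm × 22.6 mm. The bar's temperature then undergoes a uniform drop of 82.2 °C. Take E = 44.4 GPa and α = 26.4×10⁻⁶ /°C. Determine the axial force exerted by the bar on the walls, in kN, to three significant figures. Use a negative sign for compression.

49.2 kN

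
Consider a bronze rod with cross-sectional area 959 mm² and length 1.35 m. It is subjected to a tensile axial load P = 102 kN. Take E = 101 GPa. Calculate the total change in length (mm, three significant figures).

δ_mech = NL/(AE) = 102000·1350/(959·101000) = 1.422 mm.

1.42 mm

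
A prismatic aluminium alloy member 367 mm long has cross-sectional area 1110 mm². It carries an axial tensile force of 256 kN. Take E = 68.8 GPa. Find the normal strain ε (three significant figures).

0.00335

σ = N/A = 230.6 MPa; ε = σ/E = 230.6/68800 = 3.352e-03.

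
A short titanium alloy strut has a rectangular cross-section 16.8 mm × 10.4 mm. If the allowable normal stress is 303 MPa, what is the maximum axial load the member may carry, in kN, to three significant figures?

A = 174.7 mm².
P_max = σ_allow · A = 303 · 174.7 = 52940 N = 52.94 kN.

52.9 kN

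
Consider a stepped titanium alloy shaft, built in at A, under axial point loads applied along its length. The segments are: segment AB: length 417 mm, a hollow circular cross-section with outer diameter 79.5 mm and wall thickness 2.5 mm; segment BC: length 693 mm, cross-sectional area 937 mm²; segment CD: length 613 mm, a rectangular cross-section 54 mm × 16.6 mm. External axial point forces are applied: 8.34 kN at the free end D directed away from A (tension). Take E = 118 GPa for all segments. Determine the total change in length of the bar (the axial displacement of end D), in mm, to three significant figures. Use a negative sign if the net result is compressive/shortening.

Internal axial forces (sectioning from the free end, tension +): N_CD = 8.34 kN, N_BC = 8.34 kN, N_AB = 8.34 kN.
A_AB = 604.8 mm².
A_CD = 896.4 mm².
δ_AB = 8340·417/(604.8·118000) = 0.04873 mm
δ_BC = 8340·693/(937·118000) = 0.05227 mm
δ_CD = 8340·613/(896.4·118000) = 0.04833 mm
δ = Σδ_i = 0.1493 mm.

0.149 mm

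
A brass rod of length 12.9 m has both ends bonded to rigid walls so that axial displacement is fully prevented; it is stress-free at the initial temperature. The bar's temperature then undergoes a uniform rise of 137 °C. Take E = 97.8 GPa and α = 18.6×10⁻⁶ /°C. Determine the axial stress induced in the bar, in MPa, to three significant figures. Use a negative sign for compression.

-249 MPa

Free thermal expansion αLΔT = 18.6e-6 · 12900 · 137 = 32.87 mm.
The walls impose strain ε = −(32.87)/12900 = -2.5482e-03; σ = Eε = 97800 · -2.5482e-03 = -249.2 MPa.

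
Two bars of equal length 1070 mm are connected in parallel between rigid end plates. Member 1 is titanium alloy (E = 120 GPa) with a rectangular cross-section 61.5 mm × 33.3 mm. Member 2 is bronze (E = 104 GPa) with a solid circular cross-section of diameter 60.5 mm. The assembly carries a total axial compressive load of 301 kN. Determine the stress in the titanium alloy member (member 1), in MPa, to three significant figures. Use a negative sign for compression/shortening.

A_1 = 2048 mm².
A_2 = 2875 mm².
Equal strain + equilibrium ⇒ each member carries load in proportion to AE: A₁E₁ = 245800000 N, A₂E₂ = 299000000 N, ΣAE = 544700000 N.
σ₁ = P·E₁/ΣAE = -301000·120000/544700000 = -66.31 MPa.

-66.3 MPa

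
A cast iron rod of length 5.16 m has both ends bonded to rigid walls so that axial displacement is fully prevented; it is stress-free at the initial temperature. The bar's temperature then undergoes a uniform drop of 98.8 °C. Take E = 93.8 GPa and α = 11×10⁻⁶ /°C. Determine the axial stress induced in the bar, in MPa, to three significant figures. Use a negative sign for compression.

102 MPa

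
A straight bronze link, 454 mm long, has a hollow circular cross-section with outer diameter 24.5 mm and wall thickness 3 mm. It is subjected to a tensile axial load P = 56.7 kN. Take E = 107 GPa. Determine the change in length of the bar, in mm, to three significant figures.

1.19 mm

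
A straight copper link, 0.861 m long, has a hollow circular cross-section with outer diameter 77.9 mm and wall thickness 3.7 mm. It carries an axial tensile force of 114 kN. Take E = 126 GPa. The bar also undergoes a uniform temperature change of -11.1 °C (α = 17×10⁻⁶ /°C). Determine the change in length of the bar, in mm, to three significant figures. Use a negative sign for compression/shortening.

A = 862.5 mm².
δ_mech = NL/(AE) = 114000·861/(862.5·126000) = 0.9032 mm.
δ_thermal = αLΔT = 17e-6·861·-11.1 = -0.1625 mm.
δ = δ_mech + δ_thermal = 0.7407 mm.

0.741 mm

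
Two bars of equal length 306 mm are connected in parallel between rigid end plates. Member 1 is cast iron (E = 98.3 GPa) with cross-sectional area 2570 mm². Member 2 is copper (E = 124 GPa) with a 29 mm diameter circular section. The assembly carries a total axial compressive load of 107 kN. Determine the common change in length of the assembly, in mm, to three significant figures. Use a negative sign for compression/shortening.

A_2 = 660.5 mm².
Equal strain + equilibrium ⇒ each member carries load in proportion to AE: A₁E₁ = 252600000 N, A₂E₂ = 81900000 N, ΣAE = 334500000 N.
δ = PL/ΣAE = -107000·306/334500000 = -0.09787 mm.

-0.0979 mm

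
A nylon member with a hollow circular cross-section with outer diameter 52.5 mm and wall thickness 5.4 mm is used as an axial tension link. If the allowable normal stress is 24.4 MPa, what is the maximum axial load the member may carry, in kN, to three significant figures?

19.5 kN

A = 799 mm².
P_max = σ_allow · A = 24.4 · 799 = 19500 N = 19.5 kN.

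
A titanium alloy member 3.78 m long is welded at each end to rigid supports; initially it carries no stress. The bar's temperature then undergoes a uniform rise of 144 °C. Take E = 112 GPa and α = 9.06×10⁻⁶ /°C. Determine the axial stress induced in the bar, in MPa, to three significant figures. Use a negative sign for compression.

Free thermal expansion αLΔT = 9.06e-6 · 3780 · 144 = 4.932 mm.
The walls impose strain ε = −(4.932)/3780 = -1.3046e-03; σ = Eε = 112000 · -1.3046e-03 = -146.1 MPa.

-146 MPa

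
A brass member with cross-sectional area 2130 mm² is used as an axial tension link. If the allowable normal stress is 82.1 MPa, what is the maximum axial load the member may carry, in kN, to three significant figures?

P_max = σ_allow · A = 82.1 · 2130 = 174900 N = 174.9 kN.

175 kN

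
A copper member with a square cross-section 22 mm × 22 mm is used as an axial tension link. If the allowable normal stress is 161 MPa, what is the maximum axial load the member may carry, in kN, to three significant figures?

A = 484 mm².
P_max = σ_allow · A = 161 · 484 = 77920 N = 77.92 kN.

77.9 kN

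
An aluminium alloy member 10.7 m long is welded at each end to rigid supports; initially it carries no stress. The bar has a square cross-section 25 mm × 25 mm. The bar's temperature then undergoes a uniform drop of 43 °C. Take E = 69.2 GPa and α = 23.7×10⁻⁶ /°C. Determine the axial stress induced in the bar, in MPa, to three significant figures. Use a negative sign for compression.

Free thermal expansion αLΔT = 23.7e-6 · 10700 · -43 = -10.9 mm.
The walls impose strain ε = −(-10.9)/10700 = 1.0191e-03; σ = Eε = 69200 · 1.0191e-03 = 70.52 MPa.

70.5 MPa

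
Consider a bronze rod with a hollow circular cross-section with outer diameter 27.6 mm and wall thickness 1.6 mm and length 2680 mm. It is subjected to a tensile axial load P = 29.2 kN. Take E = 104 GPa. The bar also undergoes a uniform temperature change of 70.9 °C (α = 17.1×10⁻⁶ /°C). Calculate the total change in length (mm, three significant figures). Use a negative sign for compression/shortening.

9.01 mm

A = 130.7 mm².
δ_mech = NL/(AE) = 29200·2680/(130.7·104000) = 5.758 mm.
δ_thermal = αLΔT = 17.1e-6·2680·70.9 = 3.249 mm.
δ = δ_mech + δ_thermal = 9.007 mm.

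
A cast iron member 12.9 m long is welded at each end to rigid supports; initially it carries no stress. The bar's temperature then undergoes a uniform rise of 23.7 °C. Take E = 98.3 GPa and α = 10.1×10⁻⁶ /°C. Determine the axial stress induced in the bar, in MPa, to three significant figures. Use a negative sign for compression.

Free thermal expansion αLΔT = 10.1e-6 · 12900 · 23.7 = 3.088 mm.
The walls impose strain ε = −(3.088)/12900 = -2.3937e-04; σ = Eε = 98300 · -2.3937e-04 = -23.53 MPa.

-23.5 MPa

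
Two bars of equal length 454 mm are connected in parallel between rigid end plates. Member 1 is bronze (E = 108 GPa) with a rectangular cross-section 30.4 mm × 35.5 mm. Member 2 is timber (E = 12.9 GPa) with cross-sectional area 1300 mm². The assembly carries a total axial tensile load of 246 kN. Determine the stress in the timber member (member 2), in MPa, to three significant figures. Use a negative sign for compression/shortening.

23.8 MPa

A_1 = 1079 mm².
Equal strain + equilibrium ⇒ each member carries load in proportion to AE: A₁E₁ = 116600000 N, A₂E₂ = 16770000 N, ΣAE = 133300000 N.
σ₂ = P·E₂/ΣAE = 246000·12900/133300000 = 23.8 MPa.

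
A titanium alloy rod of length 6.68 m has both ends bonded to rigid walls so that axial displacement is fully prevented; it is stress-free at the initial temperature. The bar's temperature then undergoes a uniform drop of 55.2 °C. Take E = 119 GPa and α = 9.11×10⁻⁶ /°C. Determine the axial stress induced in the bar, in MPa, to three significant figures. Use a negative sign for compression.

59.8 MPa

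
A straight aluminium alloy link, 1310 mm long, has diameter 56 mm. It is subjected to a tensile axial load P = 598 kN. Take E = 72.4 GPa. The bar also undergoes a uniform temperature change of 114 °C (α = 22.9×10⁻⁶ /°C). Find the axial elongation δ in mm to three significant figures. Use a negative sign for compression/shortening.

7.81 mm

A = 2463 mm².
δ_mech = NL/(AE) = 598000·1310/(2463·72400) = 4.393 mm.
δ_thermal = αLΔT = 22.9e-6·1310·114 = 3.42 mm.
δ = δ_mech + δ_thermal = 7.813 mm.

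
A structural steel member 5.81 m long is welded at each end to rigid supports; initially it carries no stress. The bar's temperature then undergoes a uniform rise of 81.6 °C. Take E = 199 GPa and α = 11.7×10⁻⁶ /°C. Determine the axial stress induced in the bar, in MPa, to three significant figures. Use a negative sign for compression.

Free thermal expansion αLΔT = 11.7e-6 · 5810 · 81.6 = 5.547 mm.
The walls impose strain ε = −(5.547)/5810 = -9.5472e-04; σ = Eε = 199000 · -9.5472e-04 = -190 MPa.

-190 MPa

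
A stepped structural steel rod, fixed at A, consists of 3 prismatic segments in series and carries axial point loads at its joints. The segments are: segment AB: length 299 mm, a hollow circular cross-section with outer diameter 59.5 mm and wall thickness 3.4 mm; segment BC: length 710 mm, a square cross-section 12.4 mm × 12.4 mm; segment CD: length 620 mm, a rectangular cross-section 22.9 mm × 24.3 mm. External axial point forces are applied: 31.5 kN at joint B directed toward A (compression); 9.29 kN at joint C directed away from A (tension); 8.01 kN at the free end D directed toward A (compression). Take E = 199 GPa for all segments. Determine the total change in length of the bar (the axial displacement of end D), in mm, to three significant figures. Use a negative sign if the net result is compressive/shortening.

-0.0909 mm

Internal axial forces (sectioning from the free end, tension +): N_CD = -8.01 kN, N_BC = 1.28 kN, N_AB = -30.22 kN.
A_AB = 599.2 mm².
A_BC = 153.8 mm².
A_CD = 556.5 mm².
δ_AB = -30220·299/(599.2·199000) = -0.07577 mm
δ_BC = 1280·710/(153.8·199000) = 0.0297 mm
δ_CD = -8010·620/(556.5·199000) = -0.04485 mm
δ = Σδ_i = -0.09092 mm.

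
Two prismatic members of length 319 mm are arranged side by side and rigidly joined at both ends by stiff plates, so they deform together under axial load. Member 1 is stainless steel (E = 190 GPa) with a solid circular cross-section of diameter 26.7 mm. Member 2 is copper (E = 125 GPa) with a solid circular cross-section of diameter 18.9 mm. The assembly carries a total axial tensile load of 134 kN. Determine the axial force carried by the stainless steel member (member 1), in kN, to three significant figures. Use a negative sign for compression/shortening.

101 kN

A_1 = 559.9 mm².
A_2 = 280.6 mm².
Equal strain + equilibrium ⇒ each member carries load in proportion to AE: A₁E₁ = 106400000 N, A₂E₂ = 35070000 N, ΣAE = 141500000 N.
F₁ = P·A₁E₁/ΣAE = 134000·106400000/141500000 = 100800 N.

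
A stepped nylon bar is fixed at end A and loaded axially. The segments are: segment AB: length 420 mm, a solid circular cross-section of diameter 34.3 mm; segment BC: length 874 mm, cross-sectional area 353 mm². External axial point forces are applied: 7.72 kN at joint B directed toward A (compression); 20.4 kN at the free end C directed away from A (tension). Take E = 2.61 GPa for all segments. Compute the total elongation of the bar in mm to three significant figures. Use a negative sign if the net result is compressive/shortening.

21.6 mm

Internal axial forces (sectioning from the free end, tension +): N_BC = 20.4 kN, N_AB = 12.68 kN.
A_AB = 924 mm².
δ_AB = 12680·420/(924·2610) = 2.208 mm
δ_BC = 20400·874/(353·2610) = 19.35 mm
δ = Σδ_i = 21.56 mm.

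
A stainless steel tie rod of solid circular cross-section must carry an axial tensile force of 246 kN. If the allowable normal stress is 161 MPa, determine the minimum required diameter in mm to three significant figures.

Required area A ≥ P/σ_allow = 246000/161 = 1528 mm².
For a solid circular section, d ≥ √(4A/π) = 44.11 mm.

44.1 mm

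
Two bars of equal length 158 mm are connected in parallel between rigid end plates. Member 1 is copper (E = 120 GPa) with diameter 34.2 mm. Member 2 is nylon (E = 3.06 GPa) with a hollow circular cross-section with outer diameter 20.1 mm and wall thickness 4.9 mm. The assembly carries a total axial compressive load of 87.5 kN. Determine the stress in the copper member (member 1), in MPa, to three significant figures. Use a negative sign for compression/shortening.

A_1 = 918.6 mm².
A_2 = 234 mm².
Equal strain + equilibrium ⇒ each member carries load in proportion to AE: A₁E₁ = 110200000 N, A₂E₂ = 716000 N, ΣAE = 111000000 N.
σ₁ = P·E₁/ΣAE = -87500·120000/111000000 = -94.64 MPa.

-94.6 MPa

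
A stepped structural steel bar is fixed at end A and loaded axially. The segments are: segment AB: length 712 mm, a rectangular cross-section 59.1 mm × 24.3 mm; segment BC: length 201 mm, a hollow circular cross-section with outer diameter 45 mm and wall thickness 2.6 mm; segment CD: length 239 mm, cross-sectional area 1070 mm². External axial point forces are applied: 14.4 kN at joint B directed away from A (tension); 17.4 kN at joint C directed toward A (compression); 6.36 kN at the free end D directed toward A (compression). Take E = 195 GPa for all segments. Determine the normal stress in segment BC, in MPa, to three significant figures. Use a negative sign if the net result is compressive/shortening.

-68.6 MPa

Internal axial forces (sectioning from the free end, tension +): N_CD = -6.36 kN, N_BC = -23.76 kN, N_AB = -9.36 kN.
A_BC = 346.3 mm².
σ_BC = N_BC/A_BC = -23760/346.3 = -68.61 MPa.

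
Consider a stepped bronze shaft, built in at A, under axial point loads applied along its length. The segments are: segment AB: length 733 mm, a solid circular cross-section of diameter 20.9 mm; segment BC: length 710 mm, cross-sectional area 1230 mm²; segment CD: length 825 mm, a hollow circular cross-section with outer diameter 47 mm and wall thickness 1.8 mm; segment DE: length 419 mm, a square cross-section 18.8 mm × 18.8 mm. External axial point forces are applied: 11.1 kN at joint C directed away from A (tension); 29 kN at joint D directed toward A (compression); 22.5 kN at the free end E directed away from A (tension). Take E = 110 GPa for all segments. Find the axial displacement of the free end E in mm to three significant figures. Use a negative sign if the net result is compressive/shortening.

0.165 mm

Internal axial forces (sectioning from the free end, tension +): N_DE = 22.5 kN, N_CD = -6.5 kN, N_BC = 4.6 kN, N_AB = 4.6 kN.
A_AB = 343.1 mm².
A_CD = 255.6 mm².
A_DE = 353.4 mm².
δ_AB = 4600·733/(343.1·110000) = 0.08935 mm
δ_BC = 4600·710/(1230·110000) = 0.02414 mm
δ_CD = -6500·825/(255.6·110000) = -0.1907 mm
δ_DE = 22500·419/(353.4·110000) = 0.2425 mm
δ = Σδ_i = 0.1652 mm.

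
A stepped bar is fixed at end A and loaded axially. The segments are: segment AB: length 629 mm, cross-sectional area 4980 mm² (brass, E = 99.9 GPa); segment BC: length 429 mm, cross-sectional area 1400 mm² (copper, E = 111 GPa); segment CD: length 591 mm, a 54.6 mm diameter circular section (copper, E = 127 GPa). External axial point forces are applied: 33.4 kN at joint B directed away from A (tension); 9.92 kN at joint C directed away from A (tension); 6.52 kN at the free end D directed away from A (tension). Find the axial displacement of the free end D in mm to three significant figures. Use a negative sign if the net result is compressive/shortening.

0.121 mm

Internal axial forces (sectioning from the free end, tension +): N_CD = 6.52 kN, N_BC = 16.44 kN, N_AB = 49.84 kN.
A_CD = 2341 mm².
δ_AB = 49840·629/(4980·99900) = 0.06301 mm
δ_BC = 16440·429/(1400·111000) = 0.04538 mm
δ_CD = 6520·591/(2341·127000) = 0.01296 mm
δ = Σδ_i = 0.1214 mm.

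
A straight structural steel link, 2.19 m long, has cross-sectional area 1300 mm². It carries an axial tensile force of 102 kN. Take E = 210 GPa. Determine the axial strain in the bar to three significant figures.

3.74e-04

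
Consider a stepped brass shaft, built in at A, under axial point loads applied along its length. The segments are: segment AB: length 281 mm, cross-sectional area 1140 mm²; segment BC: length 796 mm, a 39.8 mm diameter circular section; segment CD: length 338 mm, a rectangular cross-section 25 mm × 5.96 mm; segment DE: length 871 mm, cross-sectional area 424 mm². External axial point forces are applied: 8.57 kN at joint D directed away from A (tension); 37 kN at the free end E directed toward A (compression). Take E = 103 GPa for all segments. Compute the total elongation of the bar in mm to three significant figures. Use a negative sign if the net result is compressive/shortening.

Internal axial forces (sectioning from the free end, tension +): N_DE = -37 kN, N_CD = -28.43 kN, N_BC = -28.43 kN, N_AB = -28.43 kN.
A_BC = 1244 mm².
A_CD = 149 mm².
δ_AB = -28430·281/(1140·103000) = -0.06804 mm
δ_BC = -28430·796/(1244·103000) = -0.1766 mm
δ_CD = -28430·338/(149·103000) = -0.6261 mm
δ_DE = -37000·871/(424·103000) = -0.7379 mm
δ = Σδ_i = -1.609 mm.

-1.61 mm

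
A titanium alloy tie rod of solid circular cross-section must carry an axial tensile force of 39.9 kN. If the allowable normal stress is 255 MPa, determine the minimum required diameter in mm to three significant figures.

Required area A ≥ P/σ_allow = 39900/255 = 156.5 mm².
For a solid circular section, d ≥ √(4A/π) = 14.11 mm.

14.1 mm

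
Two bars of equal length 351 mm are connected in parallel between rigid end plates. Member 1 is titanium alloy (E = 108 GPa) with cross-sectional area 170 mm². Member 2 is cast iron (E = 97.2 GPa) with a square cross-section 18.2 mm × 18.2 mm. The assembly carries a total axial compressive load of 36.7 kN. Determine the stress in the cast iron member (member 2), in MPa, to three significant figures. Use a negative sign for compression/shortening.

-70.6 MPa

A_2 = 331.2 mm².
Equal strain + equilibrium ⇒ each member carries load in proportion to AE: A₁E₁ = 18360000 N, A₂E₂ = 32200000 N, ΣAE = 50560000 N.
σ₂ = P·E₂/ΣAE = -36700·97200/50560000 = -70.56 MPa.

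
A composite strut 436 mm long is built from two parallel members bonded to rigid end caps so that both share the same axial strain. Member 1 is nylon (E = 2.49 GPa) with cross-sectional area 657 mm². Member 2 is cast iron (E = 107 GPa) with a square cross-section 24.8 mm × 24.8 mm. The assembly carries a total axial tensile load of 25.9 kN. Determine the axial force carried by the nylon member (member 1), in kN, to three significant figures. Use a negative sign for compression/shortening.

A_2 = 615 mm².
Equal strain + equilibrium ⇒ each member carries load in proportion to AE: A₁E₁ = 1636000 N, A₂E₂ = 65810000 N, ΣAE = 67450000 N.
F₁ = P·A₁E₁/ΣAE = 25900·1636000/67450000 = 628.2 N.

0.628 kN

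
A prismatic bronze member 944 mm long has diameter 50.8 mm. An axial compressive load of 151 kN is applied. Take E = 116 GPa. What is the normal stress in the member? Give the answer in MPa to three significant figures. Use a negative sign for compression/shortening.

A = 2027 mm².
σ = N/A = -151000/2027 = -74.5 MPa.

-74.5 MPa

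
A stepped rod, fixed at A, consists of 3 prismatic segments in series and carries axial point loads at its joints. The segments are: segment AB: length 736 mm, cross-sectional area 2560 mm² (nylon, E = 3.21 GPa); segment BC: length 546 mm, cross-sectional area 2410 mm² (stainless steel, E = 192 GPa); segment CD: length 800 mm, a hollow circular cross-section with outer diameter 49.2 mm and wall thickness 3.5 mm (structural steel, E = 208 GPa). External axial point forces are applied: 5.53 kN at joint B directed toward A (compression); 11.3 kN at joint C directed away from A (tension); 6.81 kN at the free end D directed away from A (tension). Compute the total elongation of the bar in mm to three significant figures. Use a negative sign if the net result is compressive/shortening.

1.20 mm

Internal axial forces (sectioning from the free end, tension +): N_CD = 6.81 kN, N_BC = 18.11 kN, N_AB = 12.58 kN.
A_CD = 502.5 mm².
δ_AB = 12580·736/(2560·3210) = 1.127 mm
δ_BC = 18110·546/(2410·192000) = 0.02137 mm
δ_CD = 6810·800/(502.5·208000) = 0.05212 mm
δ = Σδ_i = 1.2 mm.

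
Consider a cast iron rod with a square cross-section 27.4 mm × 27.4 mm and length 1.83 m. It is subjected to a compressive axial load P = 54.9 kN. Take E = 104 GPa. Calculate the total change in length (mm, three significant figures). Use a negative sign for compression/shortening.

-1.29 mm

A = 750.8 mm².
δ_mech = NL/(AE) = -54900·1830/(750.8·104000) = -1.287 mm.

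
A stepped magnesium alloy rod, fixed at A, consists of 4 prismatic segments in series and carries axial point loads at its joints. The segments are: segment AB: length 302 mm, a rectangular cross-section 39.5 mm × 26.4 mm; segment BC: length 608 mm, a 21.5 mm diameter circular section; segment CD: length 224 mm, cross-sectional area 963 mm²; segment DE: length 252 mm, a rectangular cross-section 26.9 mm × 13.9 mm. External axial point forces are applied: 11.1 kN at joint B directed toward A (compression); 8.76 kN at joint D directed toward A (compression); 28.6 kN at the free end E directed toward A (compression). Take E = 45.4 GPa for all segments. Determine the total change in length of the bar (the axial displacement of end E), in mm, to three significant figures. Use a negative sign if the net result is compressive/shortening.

-2.30 mm

Internal axial forces (sectioning from the free end, tension +): N_DE = -28.6 kN, N_CD = -37.36 kN, N_BC = -37.36 kN, N_AB = -48.46 kN.
A_AB = 1043 mm².
A_BC = 363.1 mm².
A_DE = 373.9 mm².
δ_AB = -48460·302/(1043·45400) = -0.3091 mm
δ_BC = -37360·608/(363.1·45400) = -1.378 mm
δ_CD = -37360·224/(963·45400) = -0.1914 mm
δ_DE = -28600·252/(373.9·45400) = -0.4246 mm
δ = Σδ_i = -2.303 mm.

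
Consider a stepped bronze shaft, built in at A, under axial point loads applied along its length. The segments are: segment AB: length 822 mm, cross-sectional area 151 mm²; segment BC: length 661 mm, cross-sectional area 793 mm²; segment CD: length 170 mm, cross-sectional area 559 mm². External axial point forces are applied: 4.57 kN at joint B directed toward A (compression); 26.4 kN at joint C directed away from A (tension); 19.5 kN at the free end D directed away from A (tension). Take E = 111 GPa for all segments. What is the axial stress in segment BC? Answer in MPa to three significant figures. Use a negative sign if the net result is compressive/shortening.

57.9 MPa

Internal axial forces (sectioning from the free end, tension +): N_CD = 19.5 kN, N_BC = 45.9 kN, N_AB = 41.33 kN.
σ_BC = N_BC/A_BC = 45900/793 = 57.88 MPa.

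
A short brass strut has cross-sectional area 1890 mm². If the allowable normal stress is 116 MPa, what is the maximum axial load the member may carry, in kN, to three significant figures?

P_max = σ_allow · A = 116 · 1890 = 219200 N = 219.2 kN.

219 kN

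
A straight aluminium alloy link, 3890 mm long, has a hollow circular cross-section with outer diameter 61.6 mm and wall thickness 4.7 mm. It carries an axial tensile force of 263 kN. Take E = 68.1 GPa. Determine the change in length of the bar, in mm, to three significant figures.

A = 840.2 mm².
δ_mech = NL/(AE) = 263000·3890/(840.2·68100) = 17.88 mm.

17.9 mm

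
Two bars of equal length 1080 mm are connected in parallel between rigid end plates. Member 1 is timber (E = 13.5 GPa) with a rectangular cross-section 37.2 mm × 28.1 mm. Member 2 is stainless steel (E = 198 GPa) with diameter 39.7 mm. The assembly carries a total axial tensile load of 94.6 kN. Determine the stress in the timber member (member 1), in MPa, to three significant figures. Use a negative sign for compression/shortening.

A_1 = 1045 mm².
A_2 = 1238 mm².
Equal strain + equilibrium ⇒ each member carries load in proportion to AE: A₁E₁ = 14110000 N, A₂E₂ = 245100000 N, ΣAE = 259200000 N.
σ₁ = P·E₁/ΣAE = 94600·13500/259200000 = 4.927 MPa.

4.93 MPa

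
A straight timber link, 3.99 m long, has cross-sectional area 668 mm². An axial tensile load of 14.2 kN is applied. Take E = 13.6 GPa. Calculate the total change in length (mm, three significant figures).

δ_mech = NL/(AE) = 14200·3990/(668·13600) = 6.237 mm.

6.24 mm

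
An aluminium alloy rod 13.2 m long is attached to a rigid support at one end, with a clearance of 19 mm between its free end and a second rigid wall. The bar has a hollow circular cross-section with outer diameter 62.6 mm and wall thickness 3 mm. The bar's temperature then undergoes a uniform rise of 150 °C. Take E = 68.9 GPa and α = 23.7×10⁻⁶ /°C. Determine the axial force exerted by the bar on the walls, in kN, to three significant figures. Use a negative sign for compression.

Free thermal expansion αLΔT = 23.7e-6 · 13200 · 150 = 46.93 mm.
The walls engage after the gap closes; constrained expansion = 46.93 − 19 = 27.93 mm.
The walls impose strain ε = −(27.93)/13200 = -2.1156e-03; σ = Eε = 68900 · -2.1156e-03 = -145.8 MPa.
Wall reaction R = σ·A = -145.8·561.7 = -81880 N = -81.88 kN.

-81.9 kN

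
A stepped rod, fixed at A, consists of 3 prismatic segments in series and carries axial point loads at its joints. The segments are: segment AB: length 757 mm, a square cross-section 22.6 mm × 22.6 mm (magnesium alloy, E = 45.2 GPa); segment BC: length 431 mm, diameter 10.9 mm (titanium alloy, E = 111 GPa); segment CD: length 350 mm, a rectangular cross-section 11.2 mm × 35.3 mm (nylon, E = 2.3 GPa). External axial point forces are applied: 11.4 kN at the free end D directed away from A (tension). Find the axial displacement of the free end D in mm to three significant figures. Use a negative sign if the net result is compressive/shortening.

Internal axial forces (sectioning from the free end, tension +): N_CD = 11.4 kN, N_BC = 11.4 kN, N_AB = 11.4 kN.
A_AB = 510.8 mm².
A_BC = 93.31 mm².
A_CD = 395.4 mm².
δ_AB = 11400·757/(510.8·45200) = 0.3738 mm
δ_BC = 11400·431/(93.31·111000) = 0.4744 mm
δ_CD = 11400·350/(395.4·2300) = 4.388 mm
δ = Σδ_i = 5.236 mm.

5.24 mm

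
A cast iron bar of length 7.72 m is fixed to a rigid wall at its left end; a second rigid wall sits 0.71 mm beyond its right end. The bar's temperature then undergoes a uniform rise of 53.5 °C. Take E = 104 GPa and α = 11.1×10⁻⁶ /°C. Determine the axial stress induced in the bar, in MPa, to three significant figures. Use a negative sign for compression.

-52.2 MPa

Free thermal expansion αLΔT = 11.1e-6 · 7720 · 53.5 = 4.585 mm.
The walls engage after the gap closes; constrained expansion = 4.585 − 0.71 = 3.875 mm.
The walls impose strain ε = −(3.875)/7720 = -5.0188e-04; σ = Eε = 104000 · -5.0188e-04 = -52.2 MPa.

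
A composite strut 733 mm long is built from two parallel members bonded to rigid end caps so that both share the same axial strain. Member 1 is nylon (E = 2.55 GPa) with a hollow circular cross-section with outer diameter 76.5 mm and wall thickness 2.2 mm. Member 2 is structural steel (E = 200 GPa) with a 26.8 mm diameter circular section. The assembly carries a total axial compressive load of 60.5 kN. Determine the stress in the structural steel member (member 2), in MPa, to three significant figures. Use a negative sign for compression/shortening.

A_1 = 513.5 mm².
A_2 = 564.1 mm².
Equal strain + equilibrium ⇒ each member carries load in proportion to AE: A₁E₁ = 1309000 N, A₂E₂ = 112800000 N, ΣAE = 114100000 N.
σ₂ = P·E₂/ΣAE = -60500·200000/114100000 = -106 MPa.

-106 MPa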